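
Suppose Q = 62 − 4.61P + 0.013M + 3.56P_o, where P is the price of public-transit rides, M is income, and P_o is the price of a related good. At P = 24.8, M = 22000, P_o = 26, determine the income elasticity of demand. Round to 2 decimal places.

0.88

First evaluate Q: 62 − 4.61(24.8) + 0.013(22000) + 3.56(26) = 62 − 114.328 + 286 + 92.56 = 326.232.
∂Q/∂M = +0.013, so E_I = 0.013·(22000/326.232) ≈ 0.88.
E_I ∈ (0,1): normal good (necessity).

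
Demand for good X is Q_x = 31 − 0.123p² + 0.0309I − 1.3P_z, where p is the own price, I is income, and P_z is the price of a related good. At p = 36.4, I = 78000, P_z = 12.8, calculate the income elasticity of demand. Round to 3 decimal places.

Q_x = 31 − 0.123(36.4)² + 0.0309(78000) − 1.3(12.8) = 31 − 162.9701 + 2410.2 − 16.64 = 2261.5899.
∂Q_x/∂I = +0.0309, so E_I = 0.0309·(78000/2261.5899) ≈ 1.066.
E_I > 1: normal good (luxury).

1.066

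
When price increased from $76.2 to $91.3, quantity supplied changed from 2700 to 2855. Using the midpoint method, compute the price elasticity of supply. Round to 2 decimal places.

%ΔQ = (2855 − 2700)/[(2700 + 2855)/2] = 155/2777.5 ≈ 0.0558.
%ΔP = (91.3 − 76.2)/[(76.2 + 91.3)/2] = 15.1/83.75 ≈ 0.1803.
Arc elasticity E = %ΔQ/%ΔP ≈ 0.0558/0.1803 ≈ 0.31.
|E| < 1: supply is inelastic over this range.

0.31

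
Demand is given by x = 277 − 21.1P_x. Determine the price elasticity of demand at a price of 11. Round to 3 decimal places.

-5.169

At P_x = 11, x = 44.9.
dx/dP_x = −21.1.
Point elasticity E = (dx/dP_x)·(P_x/x) = -21.1 × 11/44.9 ≈ -5.169.
|E| > 1, so demand is elastic at this price.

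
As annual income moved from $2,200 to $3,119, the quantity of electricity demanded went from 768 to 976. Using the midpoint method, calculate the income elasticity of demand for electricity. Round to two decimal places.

%ΔQ = (976 − 768)/[(768+976)/2] = 208/872 ≈ 0.2385.
%ΔY = (3,119 − 2,200)/[(2,200+3,119)/2] = 919/2659.5 ≈ 0.3456.
E_I = %ΔQ/%ΔY ≈ 0.69.
E_I ∈ (0,1): normal good (necessity).

0.69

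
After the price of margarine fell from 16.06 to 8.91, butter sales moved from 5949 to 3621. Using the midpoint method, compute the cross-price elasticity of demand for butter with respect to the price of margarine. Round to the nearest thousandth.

0.850

%ΔQ_x = (3621 − 5949)/[(5949+3621)/2] = -2328/4785 ≈ -0.4865.
%ΔP_y = (8.91 − 16.06)/[(16.06+8.91)/2] ≈ -0.5727.
E_xy = -0.4865/-0.5727 ≈ 0.850.
E_xy > 0, so butter and margarine are substitutes.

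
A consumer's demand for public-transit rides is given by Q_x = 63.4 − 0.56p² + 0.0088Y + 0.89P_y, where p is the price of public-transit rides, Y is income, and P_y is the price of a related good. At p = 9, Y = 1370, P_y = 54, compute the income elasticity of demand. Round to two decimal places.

Q_x = 63.4 − 0.56(9)² + 0.0088(1370) + 0.89(54) = 63.4 − 45.36 + 12.056 + 48.06 = 78.156.
∂Q_x/∂Y = +0.0088, so E_I = 0.0088·(1370/78.156) ≈ 0.15.
E_I ∈ (0,1): normal good (necessity).

0.15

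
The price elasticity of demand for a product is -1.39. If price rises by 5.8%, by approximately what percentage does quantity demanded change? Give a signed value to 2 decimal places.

%ΔQ ≈ E × %ΔP = (-1.39) × (5.8%) ≈ -8.06%.

-8.06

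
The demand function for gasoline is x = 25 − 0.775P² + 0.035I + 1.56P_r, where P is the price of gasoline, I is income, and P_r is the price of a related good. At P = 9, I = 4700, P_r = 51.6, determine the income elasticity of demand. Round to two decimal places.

0.79

First evaluate x: 25 − 0.775(9)² + 0.035(4700) + 1.56(51.6) = 25 − 62.775 + 164.5 + 80.496 = 207.221.
∂x/∂I = +0.035, so E_I = 0.035·(4700/207.221) ≈ 0.79.
E_I ∈ (0,1): normal good (necessity).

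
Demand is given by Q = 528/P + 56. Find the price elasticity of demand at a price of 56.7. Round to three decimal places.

-0.143

At P = 56.7, Q = 65.3122.
dQ/dP = −528/P² = −0.1642.
Point elasticity E = (dQ/dP)·(P/Q) = -0.1642 × 56.7/65.3122 ≈ -0.143.
|E| < 1, so demand is inelastic at this price.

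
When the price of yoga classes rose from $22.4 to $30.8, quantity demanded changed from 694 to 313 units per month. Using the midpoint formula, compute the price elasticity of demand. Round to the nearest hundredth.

%Δq = (313 − 694)/[(694 + 313)/2] = -381/503.5 ≈ -0.7567.
%ΔP = (30.8 − 22.4)/[(22.4 + 30.8)/2] = 8.4/26.6 ≈ 0.3158.
Arc elasticity E = %Δq/%ΔP ≈ -0.7567/0.3158 ≈ -2.40.
|E| > 1: demand is elastic over this range.

-2.40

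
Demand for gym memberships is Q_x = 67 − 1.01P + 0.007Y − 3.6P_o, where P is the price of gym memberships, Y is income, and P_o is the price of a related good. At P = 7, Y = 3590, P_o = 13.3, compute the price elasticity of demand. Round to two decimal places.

Evaluating quantity at (P, Y, P_o) gives Q_x = 67 − 1.01(7) + 0.007(3590) − 3.6(13.3) = 67 − 7.07 + 25.13 − 47.88 = 37.18.
∂Q_x/∂P = −1.01, so E_p = (−1.01)·(7/37.18) ≈ -0.19.
|E_p| < 1: demand is inelastic.

-0.19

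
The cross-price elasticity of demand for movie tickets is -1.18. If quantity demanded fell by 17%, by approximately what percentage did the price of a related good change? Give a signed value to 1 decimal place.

%ΔQ ≈ E × %ΔP_y ⇒ %ΔP_y = %ΔQ / E = (-17%)/(-1.18) ≈ 14.4%.

14.4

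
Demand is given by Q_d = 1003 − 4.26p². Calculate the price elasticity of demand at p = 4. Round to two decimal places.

-0.15

At p = 4, Q_d = 934.84.
dQ_d/dp = −2·4.26·p = −34.08.
Point elasticity E = (dQ_d/dp)·(p/Q_d) = -34.08 × 4/934.84 ≈ -0.15.
|E| < 1, so demand is inelastic at this price.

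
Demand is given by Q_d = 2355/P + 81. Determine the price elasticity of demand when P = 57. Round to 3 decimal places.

-0.338

At P = 57, Q_d = 122.3158.
dQ_d/dP = −2355/P² = −0.7248.
Point elasticity E = (dQ_d/dP)·(P/Q_d) = -0.7248 × 57/122.3158 ≈ -0.338.
|E| < 1, so demand is inelastic at this price.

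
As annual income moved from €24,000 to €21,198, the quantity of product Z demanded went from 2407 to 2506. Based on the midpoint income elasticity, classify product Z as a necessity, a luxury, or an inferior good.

%ΔQ = (2506 − 2407)/[(2407+2506)/2] = 99/2456.5 ≈ 0.0403.
%ΔI = (21,198 − 24,000)/[(24,000+21,198)/2] = -2802/22599 ≈ -0.1240.
E_I = %ΔQ/%ΔI ≈ -0.325.
E_I < 0: inferior good.

inferior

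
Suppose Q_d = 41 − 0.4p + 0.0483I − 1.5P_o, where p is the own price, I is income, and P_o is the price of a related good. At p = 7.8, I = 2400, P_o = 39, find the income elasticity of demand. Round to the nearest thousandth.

1.216

Evaluating quantity at (p, I, P_o) gives Q_d = 41 − 0.4(7.8) + 0.0483(2400) − 1.5(39) = 41 − 3.12 + 115.92 − 58.5 = 95.3.
∂Q_d/∂I = +0.0483, so E_I = 0.0483·(2400/95.3) ≈ 1.216.
E_I > 1: normal good (luxury).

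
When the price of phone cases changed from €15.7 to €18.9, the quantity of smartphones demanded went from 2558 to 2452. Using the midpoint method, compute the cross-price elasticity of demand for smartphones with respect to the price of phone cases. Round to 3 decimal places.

-0.229

%ΔQ_x = (2452 − 2558)/[(2558+2452)/2] = -106/2505 ≈ -0.0423.
%ΔP_y = (18.9 − 15.7)/[(15.7+18.9)/2] ≈ 0.1850.
E_xy = -0.0423/0.1850 ≈ -0.229.
E_xy < 0, so smartphones and phone cases are complements.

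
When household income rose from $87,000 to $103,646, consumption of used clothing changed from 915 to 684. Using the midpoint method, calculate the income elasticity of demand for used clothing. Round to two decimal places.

-1.65

%ΔQ = (684 − 915)/[(915+684)/2] = -231/799.5 ≈ -0.2889.
%ΔY = (103,646 − 87,000)/[(87,000+103,646)/2] = 16646/95323 ≈ 0.1746.
E_I = %ΔQ/%ΔY ≈ -1.65.
E_I < 0: inferior good.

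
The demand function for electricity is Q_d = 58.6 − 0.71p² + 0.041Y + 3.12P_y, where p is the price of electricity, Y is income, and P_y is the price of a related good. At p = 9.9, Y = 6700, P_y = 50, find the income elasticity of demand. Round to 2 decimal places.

Substituting, Q_d = 58.6 − 0.71(9.9)² + 0.041(6700) + 3.12(50) = 58.6 − 69.5871 + 274.7 + 156 = 419.7129.
∂Q_d/∂Y = +0.041, so E_I = 0.041·(6700/419.7129) ≈ 0.65.
E_I ∈ (0,1): normal good (necessity).

0.65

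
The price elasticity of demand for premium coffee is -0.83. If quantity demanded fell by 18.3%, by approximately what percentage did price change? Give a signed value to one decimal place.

22.0

%ΔQ ≈ E × %ΔP ⇒ %ΔP = %ΔQ / E = (-18.3%)/(-0.83) ≈ 22.0%.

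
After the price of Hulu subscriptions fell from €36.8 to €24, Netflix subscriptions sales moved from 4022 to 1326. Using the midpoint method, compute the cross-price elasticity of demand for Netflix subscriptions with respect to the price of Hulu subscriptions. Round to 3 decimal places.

2.395

%ΔQ_x = (1326 − 4022)/[(4022+1326)/2] = -2696/2674 ≈ -1.0082.
%ΔP_y = (24 − 36.8)/[(36.8+24)/2] ≈ -0.4211.
E_xy = -1.0082/-0.4211 ≈ 2.395.
E_xy > 0, so Netflix subscriptions and Hulu subscriptions are substitutes.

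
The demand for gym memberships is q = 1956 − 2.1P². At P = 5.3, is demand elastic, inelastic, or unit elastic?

At P = 5.3, q = 1897.011.
dq/dP = −2·2.1·P = −22.26.
Point elasticity E = (dq/dP)·(P/q) = -22.26 × 5.3/1897.011 ≈ -0.062.
|E| ≈ 0.062 < 1, so demand is inelastic.

inelastic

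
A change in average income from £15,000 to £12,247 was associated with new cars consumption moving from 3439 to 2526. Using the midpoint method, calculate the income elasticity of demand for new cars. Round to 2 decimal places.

1.51

%ΔQ = (2526 − 3439)/[(3439+2526)/2] = -913/2982.5 ≈ -0.3061.
%ΔY = (12,247 − 15,000)/[(15,000+12,247)/2] = -2753/13623.5 ≈ -0.2021.
E_I = %ΔQ/%ΔY ≈ 1.51.
E_I > 1: normal good (luxury).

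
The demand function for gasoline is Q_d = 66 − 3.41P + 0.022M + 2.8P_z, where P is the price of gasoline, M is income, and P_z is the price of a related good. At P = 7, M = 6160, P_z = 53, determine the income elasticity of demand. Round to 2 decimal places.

At the given point, Q_d = 66 − 3.41(7) + 0.022(6160) + 2.8(53) = 66 − 23.87 + 135.52 + 148.4 = 326.05.
∂Q_d/∂M = +0.022, so E_I = 0.022·(6160/326.05) ≈ 0.42.
E_I ∈ (0,1): normal good (necessity).

0.42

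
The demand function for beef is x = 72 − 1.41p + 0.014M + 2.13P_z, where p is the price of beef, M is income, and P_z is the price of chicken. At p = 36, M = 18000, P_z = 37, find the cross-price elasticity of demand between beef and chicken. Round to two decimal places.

0.22

x = 72 − 1.41(36) + 0.014(18000) + 2.13(37) = 72 − 50.76 + 252 + 78.81 = 352.05.
∂x/∂P_z = +2.13, so E_xy = 2.13·(37/352.05) ≈ 0.22.
E_xy > 0: the goods are substitutes.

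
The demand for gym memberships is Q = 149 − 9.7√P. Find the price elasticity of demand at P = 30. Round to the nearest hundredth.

At P = 30, Q = 95.8709.
dQ/dP = −9.7/(2√P) = −9.7/(2·5.4772).
Point elasticity E = (dQ/dP)·(P/Q) = -0.8855 × 30/95.8709 ≈ -0.28.
|E| < 1, so demand is inelastic at this price.

-0.28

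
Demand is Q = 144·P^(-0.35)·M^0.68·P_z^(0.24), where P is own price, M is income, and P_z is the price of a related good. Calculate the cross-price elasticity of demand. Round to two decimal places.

0.24

For a Cobb–Douglas (constant-elasticity) form Q = A·P_z^α·…, the elasticity with respect to P_z equals the exponent α at every point.
Here the exponent on P_z is 0.24, so the cross-price elasticity of demand is 0.24.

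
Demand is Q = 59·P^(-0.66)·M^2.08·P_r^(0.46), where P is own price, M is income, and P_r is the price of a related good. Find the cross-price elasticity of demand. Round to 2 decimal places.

For a Cobb–Douglas (constant-elasticity) form Q = A·P_r^α·…, the elasticity with respect to P_r equals the exponent α at every point.
Here the exponent on P_r is 0.46, so the cross-price elasticity of demand is 0.46.

0.46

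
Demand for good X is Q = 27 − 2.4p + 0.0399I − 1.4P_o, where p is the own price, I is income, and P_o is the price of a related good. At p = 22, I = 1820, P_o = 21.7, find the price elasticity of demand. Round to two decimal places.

-3.21

At the given point, Q = 27 − 2.4(22) + 0.0399(1820) − 1.4(21.7) = 27 − 52.8 + 72.618 − 30.38 = 16.438.
∂Q/∂p = −2.4, so E_p = (−2.4)·(22/16.438) ≈ -3.21.
|E_p| > 1: demand is elastic.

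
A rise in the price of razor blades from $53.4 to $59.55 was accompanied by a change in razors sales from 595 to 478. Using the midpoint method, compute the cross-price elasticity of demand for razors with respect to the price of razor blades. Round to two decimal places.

-2.00

%ΔQ_x = (478 − 595)/[(595+478)/2] = -117/536.5 ≈ -0.2181.
%ΔP_y = (59.55 − 53.4)/[(53.4+59.55)/2] ≈ 0.1089.
E_xy = -0.2181/0.1089 ≈ -2.00.
E_xy < 0, so razors and razor blades are complements.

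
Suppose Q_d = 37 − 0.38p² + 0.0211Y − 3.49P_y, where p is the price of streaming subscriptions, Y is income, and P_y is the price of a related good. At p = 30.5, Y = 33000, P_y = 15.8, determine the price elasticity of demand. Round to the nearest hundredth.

-2.18

Substituting, Q_d = 37 − 0.38(30.5)² + 0.0211(33000) − 3.49(15.8) = 37 − 353.495 + 696.3 − 55.142 = 324.663.
∂Q_d/∂p = −2·0.38·p = -23.18, so E_p = -23.18·(30.5/324.663) ≈ -2.18.
|E_p| > 1: demand is elastic.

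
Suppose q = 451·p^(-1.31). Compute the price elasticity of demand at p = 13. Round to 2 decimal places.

For a Cobb–Douglas (constant-elasticity) form q = A·p^α·…, the elasticity with respect to p equals the exponent α at every point.
Here the exponent on p is -1.31, so the price elasticity of demand is -1.31.

-1.31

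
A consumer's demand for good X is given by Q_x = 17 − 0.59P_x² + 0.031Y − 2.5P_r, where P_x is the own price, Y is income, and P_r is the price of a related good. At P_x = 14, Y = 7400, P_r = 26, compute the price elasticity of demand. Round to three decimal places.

Substituting, Q_x = 17 − 0.59(14)² + 0.031(7400) − 2.5(26) = 17 − 115.64 + 229.4 − 65 = 65.76.
∂Q_x/∂P_x = −2·0.59·P_x = -16.52, so E_p = -16.52·(14/65.76) ≈ -3.517.
|E_p| > 1: demand is elastic.

-3.517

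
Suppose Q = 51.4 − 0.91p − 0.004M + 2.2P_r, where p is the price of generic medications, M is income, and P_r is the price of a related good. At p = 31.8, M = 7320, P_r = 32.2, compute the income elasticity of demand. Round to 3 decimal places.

-0.457

Evaluating quantity at (p, M, P_r) gives Q = 51.4 − 0.91(31.8) − 0.004(7320) + 2.2(32.2) = 51.4 − 28.938 − 29.28 + 70.84 = 64.022.
∂Q/∂M = −0.004, so E_I = -0.004·(7320/64.022) ≈ -0.457.
E_I < 0: inferior good.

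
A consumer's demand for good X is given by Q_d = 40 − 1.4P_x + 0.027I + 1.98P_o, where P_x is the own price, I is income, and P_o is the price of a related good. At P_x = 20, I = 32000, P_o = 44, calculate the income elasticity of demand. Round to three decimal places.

At the given point, Q_d = 40 − 1.4(20) + 0.027(32000) + 1.98(44) = 40 − 28 + 864 + 87.12 = 963.12.
∂Q_d/∂I = +0.027, so E_I = 0.027·(32000/963.12) ≈ 0.897.
E_I ∈ (0,1): normal good (necessity).

0.897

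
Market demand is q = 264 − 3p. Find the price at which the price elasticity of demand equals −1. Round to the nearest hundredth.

44.00

For linear demand q = a − bp, E = −bp/(a − bp). |E| = 1 ⇒ bp = a − bp ⇒ p = a/(2b).
p = 264/(2·3) = 44.00.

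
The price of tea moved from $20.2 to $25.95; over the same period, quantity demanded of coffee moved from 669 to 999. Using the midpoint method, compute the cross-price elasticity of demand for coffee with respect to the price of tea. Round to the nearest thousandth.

%ΔQ_x = (999 − 669)/[(669+999)/2] = 330/834 ≈ 0.3957.
%ΔP_y = (25.95 − 20.2)/[(20.2+25.95)/2] ≈ 0.2492.
E_xy = 0.3957/0.2492 ≈ 1.588.
E_xy > 0, so coffee and tea are substitutes.

1.588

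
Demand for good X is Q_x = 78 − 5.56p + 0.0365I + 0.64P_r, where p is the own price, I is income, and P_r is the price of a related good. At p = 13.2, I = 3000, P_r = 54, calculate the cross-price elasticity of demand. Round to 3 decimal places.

0.232

At the given point, Q_x = 78 − 5.56(13.2) + 0.0365(3000) + 0.64(54) = 78 − 73.392 + 109.5 + 34.56 = 148.668.
∂Q_x/∂P_r = +0.64, so E_xy = 0.64·(54/148.668) ≈ 0.232.
E_xy > 0: the goods are substitutes.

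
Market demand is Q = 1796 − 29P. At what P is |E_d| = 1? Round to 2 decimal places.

30.97

For linear demand Q = a − bP, E = −bP/(a − bP). |E| = 1 ⇒ bP = a − bP ⇒ P = a/(2b).
P = 1796/(2·29) ≈ 30.97.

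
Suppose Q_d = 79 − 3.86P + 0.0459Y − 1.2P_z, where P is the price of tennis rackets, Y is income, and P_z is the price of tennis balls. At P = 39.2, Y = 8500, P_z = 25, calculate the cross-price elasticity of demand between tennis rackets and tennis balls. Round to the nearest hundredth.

-0.10

Substituting, Q_d = 79 − 3.86(39.2) + 0.0459(8500) − 1.2(25) = 79 − 151.312 + 390.15 − 30 = 287.838.
∂Q_d/∂P_z = −1.2, so E_xy = -1.2·(25/287.838) ≈ -0.10.
E_xy < 0: the goods are complements.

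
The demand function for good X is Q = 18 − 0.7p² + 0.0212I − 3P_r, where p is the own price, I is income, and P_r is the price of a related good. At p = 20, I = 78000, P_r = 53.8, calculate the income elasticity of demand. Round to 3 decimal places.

Substituting, Q = 18 − 0.7(20)² + 0.0212(78000) − 3(53.8) = 18 − 280 + 1653.6 − 161.4 = 1230.2.
∂Q/∂I = +0.0212, so E_I = 0.0212·(78000/1230.2) ≈ 1.344.
E_I > 1: normal good (luxury).

1.344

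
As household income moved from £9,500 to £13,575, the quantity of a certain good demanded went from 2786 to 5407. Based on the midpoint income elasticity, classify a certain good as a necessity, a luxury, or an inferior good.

luxury

%ΔQ = (5407 − 2786)/[(2786+5407)/2] = 2621/4096.5 ≈ 0.6398.
%ΔI = (13,575 − 9,500)/[(9,500+13,575)/2] = 4075/11537.5 ≈ 0.3532.
E_I = %ΔQ/%ΔI ≈ 1.811.
E_I > 1: normal good (luxury).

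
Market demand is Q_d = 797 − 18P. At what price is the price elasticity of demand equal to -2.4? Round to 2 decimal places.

Set −bP/(a − bP) = −2.4 ⇒ bP = 2.4(a − bP) ⇒ bP(1+2.4) = 2.4·a.
P = 2.4·797/(18·3.4) ≈ 31.25.

31.25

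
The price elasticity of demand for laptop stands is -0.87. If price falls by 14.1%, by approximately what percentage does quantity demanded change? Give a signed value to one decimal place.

%ΔQ ≈ E × %ΔP = (-0.87) × (-14.1%) ≈ 12.3%.

12.3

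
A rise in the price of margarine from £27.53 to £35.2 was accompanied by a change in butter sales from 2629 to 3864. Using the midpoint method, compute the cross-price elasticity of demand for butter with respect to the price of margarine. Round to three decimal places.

%ΔQ_x = (3864 − 2629)/[(2629+3864)/2] = 1235/3246.5 ≈ 0.3804.
%ΔP_y = (35.2 − 27.53)/[(27.53+35.2)/2] ≈ 0.2445.
E_xy = 0.3804/0.2445 ≈ 1.556.
E_xy > 0, so butter and margarine are substitutes.

1.556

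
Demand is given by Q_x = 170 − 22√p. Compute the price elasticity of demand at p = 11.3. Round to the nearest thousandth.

-0.385

At p = 11.3, Q_x = 96.046.
dQ_x/dp = −22/(2√p) = −22/(2·3.3615).
Point elasticity E = (dQ_x/dp)·(p/Q_x) = -3.2723 × 11.3/96.046 ≈ -0.385.
|E| < 1, so demand is inelastic at this price.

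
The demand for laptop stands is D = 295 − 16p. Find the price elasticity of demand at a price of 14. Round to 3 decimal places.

-3.155

At p = 14, D = 71.
dD/dp = −16.
Point elasticity E = (dD/dp)·(p/D) = -16 × 14/71 ≈ -3.155.
|E| > 1, so demand is elastic at this price.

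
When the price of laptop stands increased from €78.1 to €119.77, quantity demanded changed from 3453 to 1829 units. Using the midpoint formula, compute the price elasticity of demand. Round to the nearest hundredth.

%ΔQ = (1829 − 3453)/[(3453 + 1829)/2] = -1624/2641 ≈ -0.6149.
%Δp = (119.77 − 78.1)/[(78.1 + 119.77)/2] = 41.67/98.935 ≈ 0.4212.
Arc elasticity E = %ΔQ/%Δp ≈ -0.6149/0.4212 ≈ -1.46.
|E| > 1: demand is elastic over this range.

-1.46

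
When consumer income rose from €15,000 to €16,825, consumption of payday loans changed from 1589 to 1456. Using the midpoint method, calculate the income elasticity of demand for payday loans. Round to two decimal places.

%ΔQ = (1456 − 1589)/[(1589+1456)/2] = -133/1522.5 ≈ -0.0874.
%ΔI = (16,825 − 15,000)/[(15,000+16,825)/2] = 1825/15912.5 ≈ 0.1147.
E_I = %ΔQ/%ΔI ≈ -0.76.
E_I < 0: inferior good.

-0.76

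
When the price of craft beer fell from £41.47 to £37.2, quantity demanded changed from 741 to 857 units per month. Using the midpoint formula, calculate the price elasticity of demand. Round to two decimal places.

%Δq = (857 − 741)/[(741 + 857)/2] = 116/799 ≈ 0.1452.
%ΔP = (37.2 − 41.47)/[(41.47 + 37.2)/2] = -4.27/39.335 ≈ -0.1086.
Arc elasticity E = %Δq/%ΔP ≈ 0.1452/-0.1086 ≈ -1.34.
|E| > 1: demand is elastic over this range.

-1.34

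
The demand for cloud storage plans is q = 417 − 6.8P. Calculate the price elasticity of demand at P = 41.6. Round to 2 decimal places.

-2.11

At P = 41.6, q = 134.12.
dq/dP = −6.8.
Point elasticity E = (dq/dP)·(P/q) = -6.8 × 41.6/134.12 ≈ -2.11.
|E| > 1, so demand is elastic at this price.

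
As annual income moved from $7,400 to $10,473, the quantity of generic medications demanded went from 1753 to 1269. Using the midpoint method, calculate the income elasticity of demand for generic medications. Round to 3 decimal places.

%ΔQ = (1269 − 1753)/[(1753+1269)/2] = -484/1511 ≈ -0.3203.
%ΔI = (10,473 − 7,400)/[(7,400+10,473)/2] = 3073/8936.5 ≈ 0.3439.
E_I = %ΔQ/%ΔI ≈ -0.932.
E_I < 0: inferior good.

-0.932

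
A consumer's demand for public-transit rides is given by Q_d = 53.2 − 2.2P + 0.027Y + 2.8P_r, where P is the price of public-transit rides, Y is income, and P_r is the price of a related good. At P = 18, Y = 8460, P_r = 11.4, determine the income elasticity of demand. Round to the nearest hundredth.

0.83

Evaluating quantity at (P, Y, P_r) gives Q_d = 53.2 − 2.2(18) + 0.027(8460) + 2.8(11.4) = 53.2 − 39.6 + 228.42 + 31.92 = 273.94.
∂Q_d/∂Y = +0.027, so E_I = 0.027·(8460/273.94) ≈ 0.83.
E_I ∈ (0,1): normal good (necessity).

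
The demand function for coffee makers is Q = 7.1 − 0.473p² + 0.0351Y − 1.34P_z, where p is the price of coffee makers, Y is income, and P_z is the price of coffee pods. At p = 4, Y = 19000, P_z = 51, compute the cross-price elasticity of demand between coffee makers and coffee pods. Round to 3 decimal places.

At the given point, Q = 7.1 − 0.473(4)² + 0.0351(19000) − 1.34(51) = 7.1 − 7.568 + 666.9 − 68.34 = 598.092.
∂Q/∂P_z = −1.34, so E_xy = -1.34·(51/598.092) ≈ -0.114.
E_xy < 0: the goods are complements.

-0.114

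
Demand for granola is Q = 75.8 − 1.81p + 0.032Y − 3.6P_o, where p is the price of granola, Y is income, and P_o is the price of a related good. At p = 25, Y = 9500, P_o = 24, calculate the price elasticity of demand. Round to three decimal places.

Q = 75.8 − 1.81(25) + 0.032(9500) − 3.6(24) = 75.8 − 45.25 + 304 − 86.4 = 248.15.
∂Q/∂p = −1.81, so E_p = (−1.81)·(25/248.15) ≈ -0.182.
|E_p| < 1: demand is inelastic.

-0.182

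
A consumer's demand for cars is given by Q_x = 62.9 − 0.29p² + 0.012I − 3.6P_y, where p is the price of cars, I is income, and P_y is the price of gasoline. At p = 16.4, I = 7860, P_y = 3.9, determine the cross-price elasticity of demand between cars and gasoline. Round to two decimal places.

At the given point, Q_x = 62.9 − 0.29(16.4)² + 0.012(7860) − 3.6(3.9) = 62.9 − 77.9984 + 94.32 − 14.04 = 65.1816.
∂Q_x/∂P_y = −3.6, so E_xy = -3.6·(3.9/65.1816) ≈ -0.22.
E_xy < 0: the goods are complements.

-0.22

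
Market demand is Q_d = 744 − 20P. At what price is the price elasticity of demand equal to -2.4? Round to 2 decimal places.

26.26

Set −bP/(a − bP) = −2.4 ⇒ bP = 2.4(a − bP) ⇒ bP(1+2.4) = 2.4·a.
P = 2.4·744/(20·3.4) ≈ 26.26.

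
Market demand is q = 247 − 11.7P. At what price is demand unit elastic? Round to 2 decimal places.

10.56

For linear demand q = a − bP, E = −bP/(a − bP). |E| = 1 ⇒ bP = a − bP ⇒ P = a/(2b).
P = 247/(2·11.7) ≈ 10.56.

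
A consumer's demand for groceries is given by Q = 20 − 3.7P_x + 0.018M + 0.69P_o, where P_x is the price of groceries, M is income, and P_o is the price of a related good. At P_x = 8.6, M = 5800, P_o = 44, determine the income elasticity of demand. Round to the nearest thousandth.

First evaluate Q: 20 − 3.7(8.6) + 0.018(5800) + 0.69(44) = 20 − 31.82 + 104.4 + 30.36 = 122.94.
∂Q/∂M = +0.018, so E_I = 0.018·(5800/122.94) ≈ 0.849.
E_I ∈ (0,1): normal good (necessity).

0.849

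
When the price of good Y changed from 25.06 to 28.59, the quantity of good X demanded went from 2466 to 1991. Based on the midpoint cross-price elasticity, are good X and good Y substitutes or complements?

complements

%ΔQ_x = (1991 − 2466)/[(2466+1991)/2] = -475/2228.5 ≈ -0.2131.
%ΔP_y = (28.59 − 25.06)/[(25.06+28.59)/2] ≈ 0.1316.
E_xy = -0.2131/0.1316 ≈ -1.620.
E_xy < 0, so the goods are complements.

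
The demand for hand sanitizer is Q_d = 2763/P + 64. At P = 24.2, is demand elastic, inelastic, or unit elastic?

inelastic

At P = 24.2, Q_d = 178.1736.
dQ_d/dP = −2763/P² = −4.7179.
Point elasticity E = (dQ_d/dP)·(P/Q_d) = -4.7179 × 24.2/178.1736 ≈ -0.641.
|E| ≈ 0.641 < 1, so demand is inelastic.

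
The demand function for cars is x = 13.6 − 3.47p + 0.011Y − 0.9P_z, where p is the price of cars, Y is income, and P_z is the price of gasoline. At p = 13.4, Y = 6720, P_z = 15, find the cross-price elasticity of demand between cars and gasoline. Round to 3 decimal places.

First evaluate x: 13.6 − 3.47(13.4) + 0.011(6720) − 0.9(15) = 13.6 − 46.498 + 73.92 − 13.5 = 27.522.
∂x/∂P_z = −0.9, so E_xy = -0.9·(15/27.522) ≈ -0.491.
E_xy < 0: the goods are complements.

-0.491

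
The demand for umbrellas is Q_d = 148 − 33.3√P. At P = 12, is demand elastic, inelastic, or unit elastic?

elastic

At P = 12, Q_d = 32.6454.
dQ_d/dP = −33.3/(2√P) = −33.3/(2·3.4641).
Point elasticity E = (dQ_d/dP)·(P/Q_d) = -4.8064 × 12/32.6454 ≈ -1.767.
|E| ≈ 1.767 > 1, so demand is elastic.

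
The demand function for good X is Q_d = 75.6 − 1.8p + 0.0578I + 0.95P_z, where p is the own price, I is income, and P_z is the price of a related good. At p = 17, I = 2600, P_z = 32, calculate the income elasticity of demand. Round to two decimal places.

At the given point, Q_d = 75.6 − 1.8(17) + 0.0578(2600) + 0.95(32) = 75.6 − 30.6 + 150.28 + 30.4 = 225.68.
∂Q_d/∂I = +0.0578, so E_I = 0.0578·(2600/225.68) ≈ 0.67.
E_I ∈ (0,1): normal good (necessity).

0.67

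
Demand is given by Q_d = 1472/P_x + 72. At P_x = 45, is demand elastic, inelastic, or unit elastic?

At P_x = 45, Q_d = 104.7111.
dQ_d/dP_x = −1472/P_x² = −0.7269.
Point elasticity E = (dQ_d/dP_x)·(P_x/Q_d) = -0.7269 × 45/104.7111 ≈ -0.312.
|E| ≈ 0.312 < 1, so demand is inelastic.

inelastic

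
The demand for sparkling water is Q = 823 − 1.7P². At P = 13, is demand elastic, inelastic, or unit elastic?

elastic

At P = 13, Q = 535.7.
dQ/dP = −2·1.7·P = −44.2.
Point elasticity E = (dQ/dP)·(P/Q) = -44.2 × 13/535.7 ≈ -1.073.
|E| ≈ 1.073 > 1, so demand is elastic.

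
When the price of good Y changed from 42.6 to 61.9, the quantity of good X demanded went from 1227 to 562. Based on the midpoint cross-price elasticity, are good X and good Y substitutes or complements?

%ΔQ_x = (562 − 1227)/[(1227+562)/2] = -665/894.5 ≈ -0.7434.
%ΔP_y = (61.9 − 42.6)/[(42.6+61.9)/2] ≈ 0.3694.
E_xy = -0.7434/0.3694 ≈ -2.013.
E_xy < 0, so the goods are complements.

complements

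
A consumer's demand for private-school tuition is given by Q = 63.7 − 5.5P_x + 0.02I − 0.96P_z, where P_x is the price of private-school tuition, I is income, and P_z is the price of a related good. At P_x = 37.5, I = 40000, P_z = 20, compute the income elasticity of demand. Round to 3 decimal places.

First evaluate Q: 63.7 − 5.5(37.5) + 0.02(40000) − 0.96(20) = 63.7 − 206.25 + 800 − 19.2 = 638.25.
∂Q/∂I = +0.02, so E_I = 0.02·(40000/638.25) ≈ 1.253.
E_I > 1: normal good (luxury).

1.253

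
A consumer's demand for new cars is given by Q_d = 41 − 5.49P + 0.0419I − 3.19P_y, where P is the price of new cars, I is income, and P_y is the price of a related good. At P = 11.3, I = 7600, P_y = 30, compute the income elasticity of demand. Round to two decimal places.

Q_d = 41 − 5.49(11.3) + 0.0419(7600) − 3.19(30) = 41 − 62.037 + 318.44 − 95.7 = 201.703.
∂Q_d/∂I = +0.0419, so E_I = 0.0419·(7600/201.703) ≈ 1.58.
E_I > 1: normal good (luxury).

1.58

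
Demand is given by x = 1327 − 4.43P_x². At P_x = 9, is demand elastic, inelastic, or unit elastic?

At P_x = 9, x = 968.17.
dx/dP_x = −2·4.43·P_x = −79.74.
Point elasticity E = (dx/dP_x)·(P_x/x) = -79.74 × 9/968.17 ≈ -0.741.
|E| ≈ 0.741 < 1, so demand is inelastic.

inelastic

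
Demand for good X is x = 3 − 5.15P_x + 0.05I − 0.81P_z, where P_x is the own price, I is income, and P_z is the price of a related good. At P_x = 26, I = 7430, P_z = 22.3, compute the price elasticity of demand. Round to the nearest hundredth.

Substituting, x = 3 − 5.15(26) + 0.05(7430) − 0.81(22.3) = 3 − 133.9 + 371.5 − 18.063 = 222.537.
∂x/∂P_x = −5.15, so E_p = (−5.15)·(26/222.537) ≈ -0.60.
|E_p| < 1: demand is inelastic.

-0.60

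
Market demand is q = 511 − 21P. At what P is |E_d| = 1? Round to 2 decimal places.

12.17

For linear demand q = a − bP, E = −bP/(a − bP). |E| = 1 ⇒ bP = a − bP ⇒ P = a/(2b).
P = 511/(2·21) ≈ 12.17.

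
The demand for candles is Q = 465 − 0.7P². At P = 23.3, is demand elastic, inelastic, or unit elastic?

At P = 23.3, Q = 84.977.
dQ/dP = −2·0.7·P = −32.62.
Point elasticity E = (dQ/dP)·(P/Q) = -32.62 × 23.3/84.977 ≈ -8.944.
|E| ≈ 8.944 > 1, so demand is elastic.

elastic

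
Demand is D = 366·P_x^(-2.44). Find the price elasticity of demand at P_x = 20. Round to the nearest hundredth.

For a Cobb–Douglas (constant-elasticity) form D = A·P_x^α·…, the elasticity with respect to P_x equals the exponent α at every point.
Here the exponent on P_x is -2.44, so the price elasticity of demand is -2.44.

-2.44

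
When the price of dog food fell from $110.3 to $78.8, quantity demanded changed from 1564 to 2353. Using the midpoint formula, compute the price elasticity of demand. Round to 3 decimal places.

%Δq = (2353 − 1564)/[(1564 + 2353)/2] = 789/1958.5 ≈ 0.4029.
%Δp = (78.8 − 110.3)/[(110.3 + 78.8)/2] = -31.5/94.55 ≈ -0.3332.
Arc elasticity E = %Δq/%Δp ≈ 0.4029/-0.3332 ≈ -1.209.
|E| > 1: demand is elastic over this range.

-1.209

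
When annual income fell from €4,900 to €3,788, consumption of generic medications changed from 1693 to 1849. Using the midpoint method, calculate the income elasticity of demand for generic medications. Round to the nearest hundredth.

-0.34

%ΔQ = (1849 − 1693)/[(1693+1849)/2] = 156/1771 ≈ 0.0881.
%ΔY = (3,788 − 4,900)/[(4,900+3,788)/2] = -1112/4344 ≈ -0.2560.
E_I = %ΔQ/%ΔY ≈ -0.34.
E_I < 0: inferior good.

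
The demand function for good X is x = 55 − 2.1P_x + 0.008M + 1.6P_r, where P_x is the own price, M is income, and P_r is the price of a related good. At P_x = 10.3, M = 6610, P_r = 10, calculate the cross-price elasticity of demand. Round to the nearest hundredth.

x = 55 − 2.1(10.3) + 0.008(6610) + 1.6(10) = 55 − 21.63 + 52.88 + 16 = 102.25.
∂x/∂P_r = +1.6, so E_xy = 1.6·(10/102.25) ≈ 0.16.
E_xy > 0: the goods are substitutes.

0.16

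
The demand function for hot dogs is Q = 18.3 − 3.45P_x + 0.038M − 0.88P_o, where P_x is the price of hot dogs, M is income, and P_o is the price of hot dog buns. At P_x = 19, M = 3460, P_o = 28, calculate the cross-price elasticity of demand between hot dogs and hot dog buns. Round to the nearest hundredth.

-0.41

Q = 18.3 − 3.45(19) + 0.038(3460) − 0.88(28) = 18.3 − 65.55 + 131.48 − 24.64 = 59.59.
∂Q/∂P_o = −0.88, so E_xy = -0.88·(28/59.59) ≈ -0.41.
E_xy < 0: the goods are complements.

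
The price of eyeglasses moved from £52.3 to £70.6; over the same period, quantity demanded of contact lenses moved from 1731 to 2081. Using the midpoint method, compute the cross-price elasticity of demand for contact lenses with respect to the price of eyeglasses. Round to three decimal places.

0.617

%ΔQ_x = (2081 − 1731)/[(1731+2081)/2] = 350/1906 ≈ 0.1836.
%ΔP_y = (70.6 − 52.3)/[(52.3+70.6)/2] ≈ 0.2978.
E_xy = 0.1836/0.2978 ≈ 0.617.
E_xy > 0, so contact lenses and eyeglasses are substitutes.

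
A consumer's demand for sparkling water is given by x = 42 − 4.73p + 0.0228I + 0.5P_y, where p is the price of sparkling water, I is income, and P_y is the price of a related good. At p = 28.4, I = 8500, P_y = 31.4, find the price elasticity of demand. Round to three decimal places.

-1.146

At the given point, x = 42 − 4.73(28.4) + 0.0228(8500) + 0.5(31.4) = 42 − 134.332 + 193.8 + 15.7 = 117.168.
∂x/∂p = −4.73, so E_p = (−4.73)·(28.4/117.168) ≈ -1.146.
|E_p| > 1: demand is elastic.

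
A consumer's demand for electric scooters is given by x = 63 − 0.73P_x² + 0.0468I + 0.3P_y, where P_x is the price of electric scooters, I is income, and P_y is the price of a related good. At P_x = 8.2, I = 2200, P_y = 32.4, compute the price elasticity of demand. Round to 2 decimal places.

-0.78

x = 63 − 0.73(8.2)² + 0.0468(2200) + 0.3(32.4) = 63 − 49.0852 + 102.96 + 9.72 = 126.5948.
∂x/∂P_x = −2·0.73·P_x = -11.972, so E_p = -11.972·(8.2/126.5948) ≈ -0.78.
|E_p| < 1: demand is inelastic.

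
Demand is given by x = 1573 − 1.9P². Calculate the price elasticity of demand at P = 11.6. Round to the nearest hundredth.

-0.39

At P = 11.6, x = 1317.336.
dx/dP = −2·1.9·P = −44.08.
Point elasticity E = (dx/dP)·(P/x) = -44.08 × 11.6/1317.336 ≈ -0.39.
|E| < 1, so demand is inelastic at this price.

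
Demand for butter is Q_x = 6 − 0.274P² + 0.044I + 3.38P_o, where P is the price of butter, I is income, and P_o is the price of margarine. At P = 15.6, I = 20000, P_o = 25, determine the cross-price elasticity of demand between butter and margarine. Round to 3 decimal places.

Evaluating quantity at (P, I, P_o) gives Q_x = 6 − 0.274(15.6)² + 0.044(20000) + 3.38(25) = 6 − 66.6806 + 880 + 84.5 = 903.8194.
∂Q_x/∂P_o = +3.38, so E_xy = 3.38·(25/903.8194) ≈ 0.093.
E_xy > 0: the goods are substitutes.

0.093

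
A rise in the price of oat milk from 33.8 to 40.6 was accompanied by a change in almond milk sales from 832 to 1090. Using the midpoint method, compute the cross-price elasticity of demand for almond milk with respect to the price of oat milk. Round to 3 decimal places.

1.469

%ΔQ_x = (1090 − 832)/[(832+1090)/2] = 258/961 ≈ 0.2685.
%ΔP_y = (40.6 − 33.8)/[(33.8+40.6)/2] ≈ 0.1828.
E_xy = 0.2685/0.1828 ≈ 1.469.
E_xy > 0, so almond milk and oat milk are substitutes.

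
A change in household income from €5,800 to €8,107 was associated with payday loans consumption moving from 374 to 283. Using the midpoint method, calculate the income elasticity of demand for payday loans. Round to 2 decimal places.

%ΔQ = (283 − 374)/[(374+283)/2] = -91/328.5 ≈ -0.2770.
%ΔY = (8,107 − 5,800)/[(5,800+8,107)/2] = 2307/6953.5 ≈ 0.3318.
E_I = %ΔQ/%ΔY ≈ -0.83.
E_I < 0: inferior good.

-0.83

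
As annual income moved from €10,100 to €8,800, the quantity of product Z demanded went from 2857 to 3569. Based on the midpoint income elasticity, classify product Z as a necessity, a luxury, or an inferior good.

inferior

%ΔQ = (3569 − 2857)/[(2857+3569)/2] = 712/3213 ≈ 0.2216.
%ΔI = (8,800 − 10,100)/[(10,100+8,800)/2] = -1300/9450 ≈ -0.1376.
E_I = %ΔQ/%ΔI ≈ -1.611.
E_I < 0: inferior good.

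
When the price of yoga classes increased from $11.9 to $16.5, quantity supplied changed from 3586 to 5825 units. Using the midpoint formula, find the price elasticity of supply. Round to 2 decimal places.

%ΔQ = (5825 − 3586)/[(3586 + 5825)/2] = 2239/4705.5 ≈ 0.4758.
%Δp = (16.5 − 11.9)/[(11.9 + 16.5)/2] = 4.6/14.2 ≈ 0.3239.
Arc elasticity E = %ΔQ/%Δp ≈ 0.4758/0.3239 ≈ 1.47.
|E| > 1: supply is elastic over this range.

1.47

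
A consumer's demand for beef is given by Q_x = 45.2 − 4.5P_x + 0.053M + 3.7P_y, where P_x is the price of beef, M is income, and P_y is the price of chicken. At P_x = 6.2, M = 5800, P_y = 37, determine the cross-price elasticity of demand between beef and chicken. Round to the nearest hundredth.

At the given point, Q_x = 45.2 − 4.5(6.2) + 0.053(5800) + 3.7(37) = 45.2 − 27.9 + 307.4 + 136.9 = 461.6.
∂Q_x/∂P_y = +3.7, so E_xy = 3.7·(37/461.6) ≈ 0.30.
E_xy > 0: the goods are substitutes.

0.30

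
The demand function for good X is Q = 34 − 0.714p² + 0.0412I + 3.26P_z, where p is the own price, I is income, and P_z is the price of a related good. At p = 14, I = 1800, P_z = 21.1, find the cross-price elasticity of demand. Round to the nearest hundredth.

1.86

First evaluate Q: 34 − 0.714(14)² + 0.0412(1800) + 3.26(21.1) = 34 − 139.944 + 74.16 + 68.786 = 37.002.
∂Q/∂P_z = +3.26, so E_xy = 3.26·(21.1/37.002) ≈ 1.86.
E_xy > 0: the goods are substitutes.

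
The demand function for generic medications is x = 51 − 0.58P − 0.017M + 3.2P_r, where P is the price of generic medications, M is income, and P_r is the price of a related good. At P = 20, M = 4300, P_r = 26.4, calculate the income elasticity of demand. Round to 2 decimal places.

First evaluate x: 51 − 0.58(20) − 0.017(4300) + 3.2(26.4) = 51 − 11.6 − 73.1 + 84.48 = 50.78.
∂x/∂M = −0.017, so E_I = -0.017·(4300/50.78) ≈ -1.44.
E_I < 0: inferior good.

-1.44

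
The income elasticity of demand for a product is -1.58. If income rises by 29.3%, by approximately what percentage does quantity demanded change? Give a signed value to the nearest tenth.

%ΔQ ≈ E × %ΔI = (-1.58) × (29.3%) ≈ -46.3%.

-46.3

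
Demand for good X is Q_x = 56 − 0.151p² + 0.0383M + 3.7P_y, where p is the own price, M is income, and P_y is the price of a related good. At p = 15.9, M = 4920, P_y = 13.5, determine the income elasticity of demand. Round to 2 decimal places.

At the given point, Q_x = 56 − 0.151(15.9)² + 0.0383(4920) + 3.7(13.5) = 56 − 38.1743 + 188.436 + 49.95 = 256.2117.
∂Q_x/∂M = +0.0383, so E_I = 0.0383·(4920/256.2117) ≈ 0.74.
E_I ∈ (0,1): normal good (necessity).

0.74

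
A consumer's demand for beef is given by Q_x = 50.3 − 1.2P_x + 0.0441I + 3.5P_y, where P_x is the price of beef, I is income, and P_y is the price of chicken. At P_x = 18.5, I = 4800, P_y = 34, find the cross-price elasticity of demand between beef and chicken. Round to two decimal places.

First evaluate Q_x: 50.3 − 1.2(18.5) + 0.0441(4800) + 3.5(34) = 50.3 − 22.2 + 211.68 + 119 = 358.78.
∂Q_x/∂P_y = +3.5, so E_xy = 3.5·(34/358.78) ≈ 0.33.
E_xy > 0: the goods are substitutes.

0.33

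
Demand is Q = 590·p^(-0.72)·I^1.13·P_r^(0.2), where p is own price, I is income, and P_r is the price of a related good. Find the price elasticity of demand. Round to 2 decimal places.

-0.72

For a Cobb–Douglas (constant-elasticity) form Q = A·p^α·…, the elasticity with respect to p equals the exponent α at every point.
Here the exponent on p is -0.72, so the price elasticity of demand is -0.72.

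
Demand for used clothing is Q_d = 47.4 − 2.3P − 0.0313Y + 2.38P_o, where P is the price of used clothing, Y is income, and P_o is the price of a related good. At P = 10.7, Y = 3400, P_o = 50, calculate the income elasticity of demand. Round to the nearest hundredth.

First evaluate Q_d: 47.4 − 2.3(10.7) − 0.0313(3400) + 2.38(50) = 47.4 − 24.61 − 106.42 + 119 = 35.37.
∂Q_d/∂Y = −0.0313, so E_I = -0.0313·(3400/35.37) ≈ -3.01.
E_I < 0: inferior good.

-3.01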